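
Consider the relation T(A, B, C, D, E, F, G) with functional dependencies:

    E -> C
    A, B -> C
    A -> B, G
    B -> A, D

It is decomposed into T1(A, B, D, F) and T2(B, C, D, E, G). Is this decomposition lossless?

No

Common attributes: T1 ∩ T2 = {B, D}.
Closure of {B, D}: B → A, D applies, adding A; A, B → C applies, adding C; A → B, G applies, adding G. So (B, D)⁺ = {A, B, C, D, G}.
The closure contains neither all of T1 = {A, B, D, F} nor all of T2 = {B, C, D, E, G}, so the common attributes are not a superkey of either fragment. The join is lossy.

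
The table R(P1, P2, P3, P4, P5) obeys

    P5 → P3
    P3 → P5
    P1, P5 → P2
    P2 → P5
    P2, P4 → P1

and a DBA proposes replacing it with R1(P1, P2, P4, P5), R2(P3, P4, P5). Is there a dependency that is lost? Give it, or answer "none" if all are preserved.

P5 → P3 lies within R2.
P3 → P5 lies within R2.
P1, P5 → P2 lies within R1.
P2 → P5 lies within R1.
P2, P4 → P1 lies within R1.
Every dependency is enforceable on the fragments, so the decomposition is dependency-preserving.

none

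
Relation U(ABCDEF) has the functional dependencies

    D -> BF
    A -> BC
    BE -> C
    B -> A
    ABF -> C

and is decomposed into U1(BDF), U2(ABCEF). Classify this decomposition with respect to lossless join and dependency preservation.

Lossless test: (BF)⁺ = {ABCF}, which is a superkey of neither fragment — lossy.
Dependency preservation: every FD's attributes lie within a single fragment, so each can be enforced locally — preserved.

lossy but dependency-preserving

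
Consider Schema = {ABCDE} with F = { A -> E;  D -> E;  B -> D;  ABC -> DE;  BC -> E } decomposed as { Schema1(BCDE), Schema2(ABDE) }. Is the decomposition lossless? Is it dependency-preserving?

Lossless test: (BDE)⁺ = {BDE}, which is a superkey of neither fragment — lossy.
Dependency preservation: ABC → DE is not contained in any single fragment, but the restricted closure of its left-hand side across the fragments still reaches the right-hand side; the remaining FDs each lie inside some fragment. All dependencies are preserved.

lossy but dependency-preserving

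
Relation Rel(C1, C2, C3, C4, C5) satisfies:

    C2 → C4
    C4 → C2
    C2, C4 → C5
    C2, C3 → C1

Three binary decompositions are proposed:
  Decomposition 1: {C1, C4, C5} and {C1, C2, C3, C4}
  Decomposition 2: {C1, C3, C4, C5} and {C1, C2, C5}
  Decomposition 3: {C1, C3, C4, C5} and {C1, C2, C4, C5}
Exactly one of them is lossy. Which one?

Decomposition 1: common = {C1, C4}, closure = {C1, C2, C4, C5} → lossless.
Decomposition 2: common = {C1, C5}, closure = {C1, C5} → lossy.
Decomposition 3: common = {C1, C4, C5}, closure = {C1, C2, C4, C5} → lossless.

Decomposition 2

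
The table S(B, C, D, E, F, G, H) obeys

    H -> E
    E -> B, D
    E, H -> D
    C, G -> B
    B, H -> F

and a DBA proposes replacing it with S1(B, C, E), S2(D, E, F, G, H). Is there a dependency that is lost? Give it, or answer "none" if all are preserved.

C, G -> B

Check C, G → B: no single fragment contains all of {B, C, G}, and the restricted closure of {C, G} across the fragments never reaches {B}.
H → E is preserved.
E → B, D is preserved.
E, H → D is preserved.
B, H → F is preserved.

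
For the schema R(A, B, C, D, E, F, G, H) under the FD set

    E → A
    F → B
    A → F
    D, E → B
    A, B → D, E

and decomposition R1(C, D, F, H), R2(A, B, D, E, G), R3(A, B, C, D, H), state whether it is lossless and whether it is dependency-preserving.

lossy and not dependency-preserving

Lossless test (chase): Rows 2 and 3 agree on A; apply A→F and equate their F entries. Rows 2 and 3 agree on A, B; apply A, B→D, E and equate their D, E entries. No row becomes fully distinguished — the join is lossy.
Dependency preservation: the restricted closure of {F} across the fragments never reaches {B}, so F → B cannot be enforced without a join — not preserved.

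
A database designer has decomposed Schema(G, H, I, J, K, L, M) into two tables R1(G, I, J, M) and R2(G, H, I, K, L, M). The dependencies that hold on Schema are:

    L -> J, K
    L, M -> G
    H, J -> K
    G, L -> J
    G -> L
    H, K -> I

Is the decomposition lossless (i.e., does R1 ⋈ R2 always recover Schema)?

Common attributes: R1 ∩ R2 = {G, I, M}.
Closure of {G, I, M}: G → L applies, adding L; L → J, K applies, adding J, K. So (G, I, M)⁺ = {G, I, J, K, L, M}.
This closure contains every attribute of R1, so R1 ∩ R2 → R1. The join is lossless.

Yes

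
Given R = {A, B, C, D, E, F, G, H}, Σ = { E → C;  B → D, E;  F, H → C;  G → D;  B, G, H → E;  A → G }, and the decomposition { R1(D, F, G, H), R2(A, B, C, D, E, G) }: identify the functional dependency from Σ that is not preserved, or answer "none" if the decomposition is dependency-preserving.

Check F, H → C: no single fragment contains all of {C, F, H}, and the restricted closure of {F, H} across the fragments never reaches {C}.
E → C is preserved.
B → D, E is preserved.
G → D is preserved.
B, G, H → E is preserved.
A → G is preserved.

F, H → C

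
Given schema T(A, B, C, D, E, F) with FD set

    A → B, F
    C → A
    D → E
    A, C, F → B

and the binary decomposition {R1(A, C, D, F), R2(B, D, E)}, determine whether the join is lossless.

No

Common attributes: R1 ∩ R2 = {D}.
Closure of {D}: D → E applies, adding E. So (D)⁺ = {D, E}.
The closure contains neither all of R1 = {A, C, D, F} nor all of R2 = {B, D, E}, so the common attributes are not a superkey of either fragment. The join is lossy.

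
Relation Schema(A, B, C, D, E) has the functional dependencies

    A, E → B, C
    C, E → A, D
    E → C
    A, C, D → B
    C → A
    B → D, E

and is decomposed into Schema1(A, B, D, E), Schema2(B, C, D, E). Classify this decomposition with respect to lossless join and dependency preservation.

lossless but not dependency-preserving

Lossless test: (B, D, E)⁺ = {A, B, C, D, E}, which contains all of one fragment — lossless.
Dependency preservation: the restricted closure of {C} across the fragments never reaches {A}, so C → A cannot be enforced without a join — not preserved.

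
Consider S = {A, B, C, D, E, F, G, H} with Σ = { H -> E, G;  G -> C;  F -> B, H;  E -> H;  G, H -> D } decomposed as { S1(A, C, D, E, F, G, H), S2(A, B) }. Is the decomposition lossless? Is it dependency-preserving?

lossy and not dependency-preserving

Lossless test: (A)⁺ = {A}, which is a superkey of neither fragment — lossy.
Dependency preservation: the restricted closure of {F} across the fragments never reaches {B, H}, so F → B, H cannot be enforced without a join — not preserved.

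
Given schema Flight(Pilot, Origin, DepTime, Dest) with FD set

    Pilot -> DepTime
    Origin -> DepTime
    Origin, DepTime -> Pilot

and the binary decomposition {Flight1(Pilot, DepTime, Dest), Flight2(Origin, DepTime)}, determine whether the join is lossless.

Common attributes: Flight1 ∩ Flight2 = {DepTime}.
No dependency enlarges {DepTime}, so (DepTime)⁺ = {DepTime}.
The closure contains neither all of Flight1 = {Pilot, DepTime, Dest} nor all of Flight2 = {Origin, DepTime}, so the common attributes are not a superkey of either fragment. The join is lossy.

No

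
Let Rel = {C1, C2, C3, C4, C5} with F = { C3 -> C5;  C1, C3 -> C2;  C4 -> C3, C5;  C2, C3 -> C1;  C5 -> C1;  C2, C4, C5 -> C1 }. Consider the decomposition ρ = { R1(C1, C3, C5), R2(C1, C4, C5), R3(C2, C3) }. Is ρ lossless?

Chase test. Columns are C1, C2, C3, C4, C5; row i has aⱼ where attribute j ∈ Ri, else bᵢⱼ.
Initial tableau (one row per fragment):
  row 1: a1 b12 a3 b14 a5
  row 2: a1 b22 b23 a4 a5
  row 3: b31 a2 a3 b34 b35
Rows 1 and 3 agree on C3; apply C3→C5 and equate their C5 entries.
Rows 1 and 3 agree on C5; apply C5→C1 and equate their C1 entries.
Rows 1 and 3 agree on C1, C3; apply C1, C3→C2 and equate their C2 entries.
No row becomes fully distinguished — the join is lossy.

No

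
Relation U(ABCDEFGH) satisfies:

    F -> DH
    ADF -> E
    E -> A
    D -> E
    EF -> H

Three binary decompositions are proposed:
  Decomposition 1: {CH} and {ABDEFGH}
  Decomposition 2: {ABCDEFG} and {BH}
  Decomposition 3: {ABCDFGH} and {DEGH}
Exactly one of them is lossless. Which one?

Decomposition 3

Decomposition 1: common = {H}, closure = {H} → lossy.
Decomposition 2: common = {B}, closure = {B} → lossy.
Decomposition 3: common = {DGH}, closure = {ADEGH} → lossless.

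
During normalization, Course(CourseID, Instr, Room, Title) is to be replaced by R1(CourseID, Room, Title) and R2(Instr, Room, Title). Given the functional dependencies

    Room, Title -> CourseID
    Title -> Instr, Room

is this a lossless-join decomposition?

Yes

Common attributes: R1 ∩ R2 = {Room, Title}.
Closure of {Room, Title}: Room, Title → CourseID applies, adding CourseID; Title → Instr, Room applies, adding Instr. So (Room, Title)⁺ = {CourseID, Instr, Room, Title}.
This closure contains every attribute of R1, so R1 ∩ R2 → R1. The join is lossless.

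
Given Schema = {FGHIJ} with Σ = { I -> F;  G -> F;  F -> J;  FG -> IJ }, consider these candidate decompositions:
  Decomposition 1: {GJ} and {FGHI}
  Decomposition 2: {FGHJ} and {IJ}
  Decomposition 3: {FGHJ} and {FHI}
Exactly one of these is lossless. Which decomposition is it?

Decomposition 1: common = {G}, closure = {FGIJ} → lossless.
Decomposition 2: common = {J}, closure = {J} → lossy.
Decomposition 3: common = {FH}, closure = {FHJ} → lossy.

Decomposition 1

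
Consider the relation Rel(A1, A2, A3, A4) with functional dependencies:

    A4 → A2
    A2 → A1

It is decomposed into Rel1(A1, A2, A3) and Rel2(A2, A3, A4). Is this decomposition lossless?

Yes

Common attributes: Rel1 ∩ Rel2 = {A2, A3}.
Closure of {A2, A3}: A2 → A1 applies, adding A1. So (A2, A3)⁺ = {A1, A2, A3}.
This closure contains every attribute of Rel1, so Rel1 ∩ Rel2 → Rel1. The join is lossless.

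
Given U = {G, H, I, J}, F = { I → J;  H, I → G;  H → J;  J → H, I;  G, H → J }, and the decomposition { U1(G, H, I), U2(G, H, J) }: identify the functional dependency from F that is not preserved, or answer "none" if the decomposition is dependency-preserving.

none

I → J: restricted closure across fragments reaches J.
H, I → G lies within U1.
H → J lies within U2.
J → H, I: restricted closure across fragments reaches H, I.
G, H → J lies within U2.
Every dependency is enforceable on the fragments, so the decomposition is dependency-preserving.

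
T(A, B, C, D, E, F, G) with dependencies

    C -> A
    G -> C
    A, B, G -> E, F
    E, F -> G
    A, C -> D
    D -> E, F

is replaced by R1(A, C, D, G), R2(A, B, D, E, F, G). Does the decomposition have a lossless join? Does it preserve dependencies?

Lossless test: (A, D, G)⁺ = {A, C, D, E, F, G}, which contains all of one fragment — lossless.
Dependency preservation: every FD's attributes lie within a single fragment, so each can be enforced locally — preserved.

lossless and dependency-preserving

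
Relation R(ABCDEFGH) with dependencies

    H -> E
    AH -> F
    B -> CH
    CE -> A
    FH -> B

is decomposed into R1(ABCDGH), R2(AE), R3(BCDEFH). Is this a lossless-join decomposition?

Yes

Chase test. Columns are ABCDEFGH; row i has aⱼ where attribute j ∈ Ri, else bᵢⱼ.
Initial tableau (one row per fragment):
  row 1: a1 a2 a3 a4 b15 b16 a7 a8
  row 2: a1 b22 b23 b24 a5 b26 b27 b28
  row 3: b31 a2 a3 a4 a5 a6 b37 a8
Rows 1 and 3 agree on H; apply H→E and equate their E entries.
Rows 1 and 3 agree on CE; apply CE→A and equate their A entries.
Rows 1 and 3 agree on AH; apply AH→F and equate their F entries.
Row 1 is now all distinguished symbols — the join is lossless.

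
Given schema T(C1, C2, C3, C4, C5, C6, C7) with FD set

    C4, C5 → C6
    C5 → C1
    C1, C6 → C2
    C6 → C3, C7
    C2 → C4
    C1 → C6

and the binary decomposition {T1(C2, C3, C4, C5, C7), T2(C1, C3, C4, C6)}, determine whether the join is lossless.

Common attributes: T1 ∩ T2 = {C3, C4}.
No dependency enlarges {C3, C4}, so (C3, C4)⁺ = {C3, C4}.
The closure contains neither all of T1 = {C2, C3, C4, C5, C7} nor all of T2 = {C1, C3, C4, C6}, so the common attributes are not a superkey of either fragment. The join is lossy.

No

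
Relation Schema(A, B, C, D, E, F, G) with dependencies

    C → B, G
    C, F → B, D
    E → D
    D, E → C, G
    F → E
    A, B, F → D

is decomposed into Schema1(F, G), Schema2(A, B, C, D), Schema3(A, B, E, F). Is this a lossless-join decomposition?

Chase test. Columns are A, B, C, D, E, F, G; row i has aⱼ where attribute j ∈ Schemai, else bᵢⱼ.
Initial tableau (one row per fragment):
  row 1: b11 b12 b13 b14 b15 a6 a7
  row 2: a1 a2 a3 a4 b25 b26 b27
  row 3: a1 a2 b33 b34 a5 a6 b37
Rows 1 and 3 agree on F; apply F→E and equate their E entries.
Rows 1 and 3 agree on E; apply E→D and equate their D entries.
Rows 1 and 3 agree on D, E; apply D, E→C, G and equate their C, G entries.
Rows 1 and 3 agree on C; apply C→B, G and equate their B, G entries.
No row becomes fully distinguished — the join is lossy.

No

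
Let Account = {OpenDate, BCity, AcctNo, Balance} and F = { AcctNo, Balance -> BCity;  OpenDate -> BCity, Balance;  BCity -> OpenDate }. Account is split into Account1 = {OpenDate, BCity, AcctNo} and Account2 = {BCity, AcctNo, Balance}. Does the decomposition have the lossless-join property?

Yes

Common attributes: Account1 ∩ Account2 = {BCity, AcctNo}.
Closure of {BCity, AcctNo}: BCity → OpenDate applies, adding OpenDate; OpenDate → BCity, Balance applies, adding Balance. So (BCity, AcctNo)⁺ = {OpenDate, BCity, AcctNo, Balance}.
This closure contains every attribute of Account1, so Account1 ∩ Account2 → Account1. The join is lossless.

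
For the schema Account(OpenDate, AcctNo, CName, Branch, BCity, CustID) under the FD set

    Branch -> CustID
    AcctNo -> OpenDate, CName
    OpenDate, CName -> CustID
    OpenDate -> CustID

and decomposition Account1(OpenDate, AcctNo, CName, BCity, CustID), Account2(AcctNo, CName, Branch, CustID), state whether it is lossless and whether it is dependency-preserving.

Lossless test: (AcctNo, CName, CustID)⁺ = {OpenDate, AcctNo, CName, CustID}, which is a superkey of neither fragment — lossy.
Dependency preservation: every FD's attributes lie within a single fragment, so each can be enforced locally — preserved.

lossy but dependency-preserving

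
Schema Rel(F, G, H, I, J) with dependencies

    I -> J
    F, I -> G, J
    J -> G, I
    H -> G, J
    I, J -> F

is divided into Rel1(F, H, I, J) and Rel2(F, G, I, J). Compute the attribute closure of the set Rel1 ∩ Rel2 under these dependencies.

Rel1 ∩ Rel2 = {F, I, J}.
F, I → G, J applies, adding G
Closure: {F, G, I, J}.

F, G, I, J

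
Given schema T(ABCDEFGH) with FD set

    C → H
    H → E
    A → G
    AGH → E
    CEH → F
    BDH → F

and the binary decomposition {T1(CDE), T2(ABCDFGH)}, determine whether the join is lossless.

Common attributes: T1 ∩ T2 = {CD}.
Closure of {CD}: C → H applies, adding H; H → E applies, adding E; CEH → F applies, adding F. So (CD)⁺ = {CDEFH}.
This closure contains every attribute of T1, so T1 ∩ T2 → T1. The join is lossless.

Yes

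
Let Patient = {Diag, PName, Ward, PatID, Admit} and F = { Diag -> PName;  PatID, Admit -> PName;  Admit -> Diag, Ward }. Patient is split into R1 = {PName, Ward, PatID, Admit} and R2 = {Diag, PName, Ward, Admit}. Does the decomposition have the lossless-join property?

Common attributes: R1 ∩ R2 = {PName, Ward, Admit}.
Closure of {PName, Ward, Admit}: Admit → Diag, Ward applies, adding Diag. So (PName, Ward, Admit)⁺ = {Diag, PName, Ward, Admit}.
This closure contains every attribute of R2, so R1 ∩ R2 → R2. The join is lossless.

Yes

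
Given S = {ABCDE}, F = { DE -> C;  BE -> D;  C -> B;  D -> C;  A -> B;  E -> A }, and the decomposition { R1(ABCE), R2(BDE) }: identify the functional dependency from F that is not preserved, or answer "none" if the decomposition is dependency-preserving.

D -> C

Check D → C: no single fragment contains all of {CD}, and the restricted closure of {D} across the fragments never reaches {C}.
DE → C is preserved.
BE → D is preserved.
C → B is preserved.
A → B is preserved.
E → A is preserved.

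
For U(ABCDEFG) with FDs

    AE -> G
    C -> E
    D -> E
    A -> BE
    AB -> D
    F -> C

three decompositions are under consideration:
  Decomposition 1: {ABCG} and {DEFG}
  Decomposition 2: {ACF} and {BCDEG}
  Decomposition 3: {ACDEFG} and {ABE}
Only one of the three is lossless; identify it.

Decomposition 3

Decomposition 1: common = {G}, closure = {G} → lossy.
Decomposition 2: common = {C}, closure = {CE} → lossy.
Decomposition 3: common = {AE}, closure = {ABDEG} → lossless.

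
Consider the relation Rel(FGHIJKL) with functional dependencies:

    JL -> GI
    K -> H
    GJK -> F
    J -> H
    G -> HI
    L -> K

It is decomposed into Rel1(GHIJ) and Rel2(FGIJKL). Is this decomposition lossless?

Yes

Common attributes: Rel1 ∩ Rel2 = {GIJ}.
Closure of {GIJ}: J → H applies, adding H. So (GIJ)⁺ = {GHIJ}.
This closure contains every attribute of Rel1, so Rel1 ∩ Rel2 → Rel1. The join is lossless.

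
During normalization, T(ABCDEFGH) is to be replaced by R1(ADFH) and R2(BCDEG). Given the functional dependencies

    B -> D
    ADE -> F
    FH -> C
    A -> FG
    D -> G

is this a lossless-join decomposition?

No

Common attributes: R1 ∩ R2 = {D}.
Closure of {D}: D → G applies, adding G. So (D)⁺ = {DG}.
The closure contains neither all of R1 = {ADFH} nor all of R2 = {BCDEG}, so the common attributes are not a superkey of either fragment. The join is lossy.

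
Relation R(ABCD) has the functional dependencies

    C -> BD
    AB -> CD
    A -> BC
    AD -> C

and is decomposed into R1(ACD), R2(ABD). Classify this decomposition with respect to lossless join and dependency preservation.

lossless but not dependency-preserving

Lossless test: (AD)⁺ = {ABCD}, which contains all of one fragment — lossless.
Dependency preservation: the restricted closure of {C} across the fragments never reaches {BD}, so C → BD cannot be enforced without a join — not preserved.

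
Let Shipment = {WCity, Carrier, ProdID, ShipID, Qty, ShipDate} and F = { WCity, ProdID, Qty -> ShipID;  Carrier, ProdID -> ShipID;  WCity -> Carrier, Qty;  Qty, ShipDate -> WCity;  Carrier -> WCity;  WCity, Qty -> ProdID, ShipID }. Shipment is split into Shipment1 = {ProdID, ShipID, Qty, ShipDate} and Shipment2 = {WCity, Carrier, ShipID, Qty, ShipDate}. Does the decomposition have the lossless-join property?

Common attributes: Shipment1 ∩ Shipment2 = {ShipID, Qty, ShipDate}.
Closure of {ShipID, Qty, ShipDate}: Qty, ShipDate → WCity applies, adding WCity; WCity, Qty → ProdID, ShipID applies, adding ProdID; WCity → Carrier, Qty applies, adding Carrier. So (ShipID, Qty, ShipDate)⁺ = {WCity, Carrier, ProdID, ShipID, Qty, ShipDate}.
This closure contains every attribute of Shipment1, so Shipment1 ∩ Shipment2 → Shipment1. The join is lossless.

Yes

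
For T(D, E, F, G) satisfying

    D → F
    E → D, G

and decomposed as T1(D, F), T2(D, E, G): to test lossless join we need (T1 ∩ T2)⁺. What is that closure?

T1 ∩ T2 = {D}.
D → F applies, adding F
Closure: {D, F}.

D, F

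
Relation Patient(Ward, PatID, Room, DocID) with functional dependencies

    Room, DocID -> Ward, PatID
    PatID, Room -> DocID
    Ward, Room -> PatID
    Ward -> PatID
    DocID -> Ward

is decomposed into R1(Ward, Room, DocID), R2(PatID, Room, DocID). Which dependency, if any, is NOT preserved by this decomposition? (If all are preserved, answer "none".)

Ward -> PatID

Check Ward → PatID: no single fragment contains all of {Ward, PatID}, and the restricted closure of {Ward} across the fragments never reaches {PatID}.
Room, DocID → Ward, PatID is preserved.
PatID, Room → DocID is preserved.
Ward, Room → PatID is preserved.
DocID → Ward is preserved.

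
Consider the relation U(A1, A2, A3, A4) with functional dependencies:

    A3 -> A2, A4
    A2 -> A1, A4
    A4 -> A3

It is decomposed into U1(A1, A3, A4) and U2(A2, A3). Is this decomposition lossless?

Common attributes: U1 ∩ U2 = {A3}.
Closure of {A3}: A3 → A2, A4 applies, adding A2, A4; A2 → A1, A4 applies, adding A1. So (A3)⁺ = {A1, A2, A3, A4}.
This closure contains every attribute of U1, so U1 ∩ U2 → U1. The join is lossless.

Yes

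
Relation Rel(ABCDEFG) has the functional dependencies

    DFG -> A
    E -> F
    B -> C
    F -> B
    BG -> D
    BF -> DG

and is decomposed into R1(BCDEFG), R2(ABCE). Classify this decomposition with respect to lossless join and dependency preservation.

lossless but not dependency-preserving

Lossless test: (BCE)⁺ = {ABCDEFG}, which contains all of one fragment — lossless.
Dependency preservation: the restricted closure of {DFG} across the fragments never reaches {A}, so DFG → A cannot be enforced without a join — not preserved.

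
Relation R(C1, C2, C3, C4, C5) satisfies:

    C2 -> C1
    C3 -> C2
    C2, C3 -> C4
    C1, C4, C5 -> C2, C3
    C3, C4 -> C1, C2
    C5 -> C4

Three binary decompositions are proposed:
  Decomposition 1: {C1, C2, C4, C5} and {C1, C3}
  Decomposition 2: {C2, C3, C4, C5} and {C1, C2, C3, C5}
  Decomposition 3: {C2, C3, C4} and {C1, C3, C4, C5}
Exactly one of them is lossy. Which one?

Decomposition 1

Decomposition 1: common = {C1}, closure = {C1} → lossy.
Decomposition 2: common = {C2, C3, C5}, closure = {C1, C2, C3, C4, C5} → lossless.
Decomposition 3: common = {C3, C4}, closure = {C1, C2, C3, C4} → lossless.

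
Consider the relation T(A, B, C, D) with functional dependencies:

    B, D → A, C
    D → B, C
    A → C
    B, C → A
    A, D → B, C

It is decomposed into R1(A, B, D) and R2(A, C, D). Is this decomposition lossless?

Common attributes: R1 ∩ R2 = {A, D}.
Closure of {A, D}: D → B, C applies, adding B, C. So (A, D)⁺ = {A, B, C, D}.
This closure contains every attribute of R1, so R1 ∩ R2 → R1. The join is lossless.

Yes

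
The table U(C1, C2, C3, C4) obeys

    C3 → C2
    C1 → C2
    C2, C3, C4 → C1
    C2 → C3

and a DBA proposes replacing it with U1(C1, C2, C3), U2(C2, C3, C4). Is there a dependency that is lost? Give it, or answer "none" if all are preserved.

Check C2, C3, C4 → C1: no single fragment contains all of {C1, C2, C3, C4}, and the restricted closure of {C2, C3, C4} across the fragments never reaches {C1}.
C3 → C2 is preserved.
C1 → C2 is preserved.
C2 → C3 is preserved.

C2, C3, C4 → C1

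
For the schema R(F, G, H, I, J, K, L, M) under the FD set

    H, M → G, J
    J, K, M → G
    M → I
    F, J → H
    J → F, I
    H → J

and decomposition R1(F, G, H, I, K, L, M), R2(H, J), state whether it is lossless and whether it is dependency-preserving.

Lossless test: (H)⁺ = {F, H, I, J}, which contains all of one fragment — lossless.
Dependency preservation: H, M → G, J; J, K, M → G; F, J → H; J → F, I are not contained in any single fragment, but the restricted closure of each left-hand side across the fragments still reaches the right-hand side; the remaining FDs each lie inside some fragment. All dependencies are preserved.

lossless and dependency-preserving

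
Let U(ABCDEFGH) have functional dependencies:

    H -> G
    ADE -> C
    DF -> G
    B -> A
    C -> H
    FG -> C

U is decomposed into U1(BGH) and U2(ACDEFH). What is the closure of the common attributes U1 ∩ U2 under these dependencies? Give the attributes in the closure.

U1 ∩ U2 = {H}.
H → G applies, adding G
Closure: {GH}.

GH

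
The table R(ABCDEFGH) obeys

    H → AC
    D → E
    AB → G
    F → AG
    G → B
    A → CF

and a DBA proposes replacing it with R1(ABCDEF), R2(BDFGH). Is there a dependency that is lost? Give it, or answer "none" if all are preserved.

H → AC: restricted closure across fragments reaches AC.
D → E lies within R1.
AB → G: restricted closure across fragments reaches G.
F → AG: restricted closure across fragments reaches AG.
G → B lies within R2.
A → CF lies within R1.
Every dependency is enforceable on the fragments, so the decomposition is dependency-preserving.

none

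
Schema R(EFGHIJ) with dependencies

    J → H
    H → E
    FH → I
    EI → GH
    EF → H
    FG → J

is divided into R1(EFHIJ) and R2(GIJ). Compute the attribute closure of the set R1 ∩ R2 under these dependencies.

R1 ∩ R2 = {IJ}.
J → H applies, adding H
H → E applies, adding E
EI → GH applies, adding G
Closure: {EGHIJ}.

EGHIJ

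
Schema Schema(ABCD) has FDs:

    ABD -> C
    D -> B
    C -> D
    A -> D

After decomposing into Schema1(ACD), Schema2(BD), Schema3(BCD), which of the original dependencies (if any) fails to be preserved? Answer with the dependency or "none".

none

ABD → C: restricted closure across fragments reaches C.
D → B lies within Schema2.
C → D lies within Schema1.
A → D lies within Schema1.
Every dependency is enforceable on the fragments, so the decomposition is dependency-preserving.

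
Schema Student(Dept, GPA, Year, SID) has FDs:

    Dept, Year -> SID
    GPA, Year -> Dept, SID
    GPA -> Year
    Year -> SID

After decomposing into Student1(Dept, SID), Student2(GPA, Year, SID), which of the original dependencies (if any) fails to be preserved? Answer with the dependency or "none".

Check GPA, Year → Dept, SID: no single fragment contains all of {Dept, GPA, Year, SID}, and the restricted closure of {GPA, Year} across the fragments never reaches {Dept, SID}.
Dept, Year → SID is preserved.
GPA → Year is preserved.
Year → SID is preserved.

GPA, Year -> Dept, SID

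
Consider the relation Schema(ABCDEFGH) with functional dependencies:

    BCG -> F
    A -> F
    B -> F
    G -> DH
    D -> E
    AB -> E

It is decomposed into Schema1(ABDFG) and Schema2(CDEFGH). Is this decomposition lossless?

Common attributes: Schema1 ∩ Schema2 = {DFG}.
Closure of {DFG}: G → DH applies, adding H; D → E applies, adding E. So (DFG)⁺ = {DEFGH}.
The closure contains neither all of Schema1 = {ABDFG} nor all of Schema2 = {CDEFGH}, so the common attributes are not a superkey of either fragment. The join is lossy.

No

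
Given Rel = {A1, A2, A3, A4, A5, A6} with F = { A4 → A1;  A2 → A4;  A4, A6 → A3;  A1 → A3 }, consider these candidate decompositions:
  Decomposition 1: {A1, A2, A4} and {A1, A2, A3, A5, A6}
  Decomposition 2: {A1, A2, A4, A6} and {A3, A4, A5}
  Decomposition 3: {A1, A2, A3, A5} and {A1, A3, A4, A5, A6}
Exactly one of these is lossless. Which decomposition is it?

Decomposition 1: common = {A1, A2}, closure = {A1, A2, A3, A4} → lossless.
Decomposition 2: common = {A4}, closure = {A1, A3, A4} → lossy.
Decomposition 3: common = {A1, A3, A5}, closure = {A1, A3, A5} → lossy.

Decomposition 1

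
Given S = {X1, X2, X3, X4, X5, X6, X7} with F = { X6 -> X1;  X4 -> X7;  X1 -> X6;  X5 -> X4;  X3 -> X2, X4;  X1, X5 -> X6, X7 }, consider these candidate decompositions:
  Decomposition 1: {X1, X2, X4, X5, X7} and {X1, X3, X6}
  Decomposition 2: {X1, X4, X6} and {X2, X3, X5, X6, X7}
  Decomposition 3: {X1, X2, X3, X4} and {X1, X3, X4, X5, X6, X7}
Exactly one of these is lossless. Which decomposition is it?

Decomposition 3

Decomposition 1: common = {X1}, closure = {X1, X6} → lossy.
Decomposition 2: common = {X6}, closure = {X1, X6} → lossy.
Decomposition 3: common = {X1, X3, X4}, closure = {X1, X2, X3, X4, X6, X7} → lossless.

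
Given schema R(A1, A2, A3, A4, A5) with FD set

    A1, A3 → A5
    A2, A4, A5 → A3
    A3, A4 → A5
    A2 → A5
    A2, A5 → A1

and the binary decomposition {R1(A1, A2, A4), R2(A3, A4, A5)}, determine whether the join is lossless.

Common attributes: R1 ∩ R2 = {A4}.
No dependency enlarges {A4}, so (A4)⁺ = {A4}.
The closure contains neither all of R1 = {A1, A2, A4} nor all of R2 = {A3, A4, A5}, so the common attributes are not a superkey of either fragment. The join is lossy.

No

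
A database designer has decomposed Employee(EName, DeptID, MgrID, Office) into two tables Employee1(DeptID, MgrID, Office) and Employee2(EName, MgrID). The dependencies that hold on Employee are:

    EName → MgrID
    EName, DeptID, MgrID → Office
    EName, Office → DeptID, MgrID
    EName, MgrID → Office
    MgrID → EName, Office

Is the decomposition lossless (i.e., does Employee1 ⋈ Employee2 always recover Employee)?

Common attributes: Employee1 ∩ Employee2 = {MgrID}.
Closure of {MgrID}: MgrID → EName, Office applies, adding EName, Office; EName, Office → DeptID, MgrID applies, adding DeptID. So (MgrID)⁺ = {EName, DeptID, MgrID, Office}.
This closure contains every attribute of Employee1, so Employee1 ∩ Employee2 → Employee1. The join is lossless.

Yes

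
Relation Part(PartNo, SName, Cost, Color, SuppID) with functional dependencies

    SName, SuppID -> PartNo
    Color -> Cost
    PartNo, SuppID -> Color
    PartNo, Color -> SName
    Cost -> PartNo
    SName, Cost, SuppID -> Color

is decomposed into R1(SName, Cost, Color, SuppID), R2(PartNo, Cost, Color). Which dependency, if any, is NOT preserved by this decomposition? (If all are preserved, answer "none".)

PartNo, SuppID -> Color

Check PartNo, SuppID → Color: no single fragment contains all of {PartNo, Color, SuppID}, and the restricted closure of {PartNo, SuppID} across the fragments never reaches {Color}.
SName, SuppID → PartNo is preserved.
Color → Cost is preserved.
PartNo, Color → SName is preserved.
Cost → PartNo is preserved.
SName, Cost, SuppID → Color is preserved.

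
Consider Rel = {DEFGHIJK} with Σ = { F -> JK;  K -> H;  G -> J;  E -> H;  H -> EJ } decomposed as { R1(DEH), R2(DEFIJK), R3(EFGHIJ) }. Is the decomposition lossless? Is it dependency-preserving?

Lossless test (chase): Rows 2 and 3 agree on F; apply F→JK and equate their JK entries. Rows 2 and 3 agree on K; apply K→H and equate their H entries. Rows 1 and 2 agree on H; apply H→EJ and equate their EJ entries. No row becomes fully distinguished — the join is lossy.
Dependency preservation: K → H is not contained in any single fragment, but the restricted closure of its left-hand side across the fragments still reaches the right-hand side; the remaining FDs each lie inside some fragment. All dependencies are preserved.

lossy but dependency-preserving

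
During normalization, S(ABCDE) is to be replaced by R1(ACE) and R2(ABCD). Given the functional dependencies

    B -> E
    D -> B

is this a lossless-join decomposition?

No

Common attributes: R1 ∩ R2 = {AC}.
No dependency enlarges {AC}, so (AC)⁺ = {AC}.
The closure contains neither all of R1 = {ACE} nor all of R2 = {ABCD}, so the common attributes are not a superkey of either fragment. The join is lossy.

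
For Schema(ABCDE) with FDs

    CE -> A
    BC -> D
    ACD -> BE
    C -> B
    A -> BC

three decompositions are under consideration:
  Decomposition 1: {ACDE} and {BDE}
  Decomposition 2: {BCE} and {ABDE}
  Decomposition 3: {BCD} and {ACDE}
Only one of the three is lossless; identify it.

Decomposition 1: common = {DE}, closure = {DE} → lossy.
Decomposition 2: common = {BE}, closure = {BE} → lossy.
Decomposition 3: common = {CD}, closure = {BCD} → lossless.

Decomposition 3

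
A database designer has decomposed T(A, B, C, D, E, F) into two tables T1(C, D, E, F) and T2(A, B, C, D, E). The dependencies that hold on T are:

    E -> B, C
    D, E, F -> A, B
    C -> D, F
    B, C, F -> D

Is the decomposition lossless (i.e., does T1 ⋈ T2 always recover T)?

Yes

Common attributes: T1 ∩ T2 = {C, D, E}.
Closure of {C, D, E}: E → B, C applies, adding B; C → D, F applies, adding F; D, E, F → A, B applies, adding A. So (C, D, E)⁺ = {A, B, C, D, E, F}.
This closure contains every attribute of T1, so T1 ∩ T2 → T1. The join is lossless.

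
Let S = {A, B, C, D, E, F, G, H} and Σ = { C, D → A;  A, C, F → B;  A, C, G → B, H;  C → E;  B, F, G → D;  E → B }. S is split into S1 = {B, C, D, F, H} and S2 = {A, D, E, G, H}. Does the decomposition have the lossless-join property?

Common attributes: S1 ∩ S2 = {D, H}.
No dependency enlarges {D, H}, so (D, H)⁺ = {D, H}.
The closure contains neither all of S1 = {B, C, D, F, H} nor all of S2 = {A, D, E, G, H}, so the common attributes are not a superkey of either fragment. The join is lossy.

No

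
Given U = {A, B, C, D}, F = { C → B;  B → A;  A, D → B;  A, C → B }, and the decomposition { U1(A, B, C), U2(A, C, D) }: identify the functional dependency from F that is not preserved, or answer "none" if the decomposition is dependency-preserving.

A, D → B

Check A, D → B: no single fragment contains all of {A, B, D}, and the restricted closure of {A, D} across the fragments never reaches {B}.
C → B is preserved.
B → A is preserved.
A, C → B is preserved.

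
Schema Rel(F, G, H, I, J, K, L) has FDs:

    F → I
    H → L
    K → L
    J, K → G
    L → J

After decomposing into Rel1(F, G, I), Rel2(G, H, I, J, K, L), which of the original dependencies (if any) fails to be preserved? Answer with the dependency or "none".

none

F → I lies within Rel1.
H → L lies within Rel2.
K → L lies within Rel2.
J, K → G lies within Rel2.
L → J lies within Rel2.
Every dependency is enforceable on the fragments, so the decomposition is dependency-preserving.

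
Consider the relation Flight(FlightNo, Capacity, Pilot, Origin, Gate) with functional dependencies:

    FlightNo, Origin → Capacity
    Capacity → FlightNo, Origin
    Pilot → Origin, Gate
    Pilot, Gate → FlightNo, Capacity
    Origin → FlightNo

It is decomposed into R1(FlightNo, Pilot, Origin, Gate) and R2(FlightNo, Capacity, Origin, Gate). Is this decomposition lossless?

Common attributes: R1 ∩ R2 = {FlightNo, Origin, Gate}.
Closure of {FlightNo, Origin, Gate}: FlightNo, Origin → Capacity applies, adding Capacity. So (FlightNo, Origin, Gate)⁺ = {FlightNo, Capacity, Origin, Gate}.
This closure contains every attribute of R2, so R1 ∩ R2 → R2. The join is lossless.

Yes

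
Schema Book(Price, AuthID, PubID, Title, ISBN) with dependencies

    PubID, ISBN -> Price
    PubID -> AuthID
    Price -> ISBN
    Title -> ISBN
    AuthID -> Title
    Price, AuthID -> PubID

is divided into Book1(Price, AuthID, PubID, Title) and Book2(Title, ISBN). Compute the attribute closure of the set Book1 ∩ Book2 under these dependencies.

Title, ISBN

Book1 ∩ Book2 = {Title}.
Title → ISBN applies, adding ISBN
Closure: {Title, ISBN}.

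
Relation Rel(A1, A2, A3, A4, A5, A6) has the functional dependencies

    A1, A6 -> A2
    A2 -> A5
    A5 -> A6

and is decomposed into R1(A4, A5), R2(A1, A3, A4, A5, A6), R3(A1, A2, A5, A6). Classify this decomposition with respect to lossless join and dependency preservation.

Lossless test (chase): Rows 2 and 3 agree on A1, A6; apply A1, A6→A2 and equate their A2 entries. Rows 1 and 2 agree on A5; apply A5→A6 and equate their A6 entries. Row 2 is now all distinguished symbols — the join is lossless.
Dependency preservation: every FD's attributes lie within a single fragment, so each can be enforced locally — preserved.

lossless and dependency-preserving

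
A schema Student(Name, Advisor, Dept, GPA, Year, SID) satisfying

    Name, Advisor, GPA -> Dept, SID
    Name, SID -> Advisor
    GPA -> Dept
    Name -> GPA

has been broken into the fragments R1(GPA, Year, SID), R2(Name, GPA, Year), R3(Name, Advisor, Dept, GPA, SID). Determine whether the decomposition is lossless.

No

Chase test. Columns are Name, Advisor, Dept, GPA, Year, SID; row i has aⱼ where attribute j ∈ Ri, else bᵢⱼ.
Initial tableau (one row per fragment):
  row 1: b11 b12 b13 a4 a5 a6
  row 2: a1 b22 b23 a4 a5 b26
  row 3: a1 a2 a3 a4 b35 a6
Rows 1 and 2 agree on GPA; apply GPA→Dept and equate their Dept entries.
Rows 1 and 3 agree on GPA; apply GPA→Dept and equate their Dept entries.
No row becomes fully distinguished — the join is lossy.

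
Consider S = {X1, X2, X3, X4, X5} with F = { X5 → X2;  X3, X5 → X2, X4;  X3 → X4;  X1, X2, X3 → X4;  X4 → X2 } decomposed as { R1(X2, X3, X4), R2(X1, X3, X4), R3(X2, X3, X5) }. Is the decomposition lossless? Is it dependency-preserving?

lossy but dependency-preserving

Lossless test (chase): Rows 1 and 3 agree on X3; apply X3→X4 and equate their X4 entries. Rows 1 and 2 agree on X4; apply X4→X2 and equate their X2 entries. No row becomes fully distinguished — the join is lossy.
Dependency preservation: X3, X5 → X2, X4; X1, X2, X3 → X4 are not contained in any single fragment, but the restricted closure of each left-hand side across the fragments still reaches the right-hand side; the remaining FDs each lie inside some fragment. All dependencies are preserved.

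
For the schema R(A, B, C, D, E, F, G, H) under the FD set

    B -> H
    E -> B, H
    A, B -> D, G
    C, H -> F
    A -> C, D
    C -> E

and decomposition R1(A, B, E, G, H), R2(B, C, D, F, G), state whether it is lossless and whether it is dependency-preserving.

lossy and not dependency-preserving

Lossless test: (B, G)⁺ = {B, G, H}, which is a superkey of neither fragment — lossy.
Dependency preservation: the restricted closure of {A, B} across the fragments never reaches {D, G}, so A, B → D, G cannot be enforced without a join — not preserved.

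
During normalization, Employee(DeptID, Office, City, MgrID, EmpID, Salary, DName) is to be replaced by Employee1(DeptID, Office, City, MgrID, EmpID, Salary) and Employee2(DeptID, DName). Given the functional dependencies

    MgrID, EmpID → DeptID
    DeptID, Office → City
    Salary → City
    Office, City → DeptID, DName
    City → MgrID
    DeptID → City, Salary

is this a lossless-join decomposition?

No

Common attributes: Employee1 ∩ Employee2 = {DeptID}.
Closure of {DeptID}: DeptID → City, Salary applies, adding City, Salary; City → MgrID applies, adding MgrID. So (DeptID)⁺ = {DeptID, City, MgrID, Salary}.
The closure contains neither all of Employee1 = {DeptID, Office, City, MgrID, EmpID, Salary} nor all of Employee2 = {DeptID, DName}, so the common attributes are not a superkey of either fragment. The join is lossy.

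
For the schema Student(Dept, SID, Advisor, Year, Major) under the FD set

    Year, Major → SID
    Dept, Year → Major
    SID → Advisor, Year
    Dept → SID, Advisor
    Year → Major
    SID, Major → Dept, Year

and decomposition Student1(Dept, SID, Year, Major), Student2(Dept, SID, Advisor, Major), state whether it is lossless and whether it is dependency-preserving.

lossless and dependency-preserving

Lossless test: (Dept, SID, Major)⁺ = {Dept, SID, Advisor, Year, Major}, which contains all of one fragment — lossless.
Dependency preservation: SID → Advisor, Year is not contained in any single fragment, but the restricted closure of its left-hand side across the fragments still reaches the right-hand side; the remaining FDs each lie inside some fragment. All dependencies are preserved.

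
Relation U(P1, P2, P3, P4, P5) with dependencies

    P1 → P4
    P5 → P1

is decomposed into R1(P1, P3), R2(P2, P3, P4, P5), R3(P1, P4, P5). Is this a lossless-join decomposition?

Chase test. Columns are P1, P2, P3, P4, P5; row i has aⱼ where attribute j ∈ Ri, else bᵢⱼ.
Initial tableau (one row per fragment):
  row 1: a1 b12 a3 b14 b15
  row 2: b21 a2 a3 a4 a5
  row 3: a1 b32 b33 a4 a5
Rows 1 and 3 agree on P1; apply P1→P4 and equate their P4 entries.
Rows 2 and 3 agree on P5; apply P5→P1 and equate their P1 entries.
Row 2 is now all distinguished symbols — the join is lossless.

Yes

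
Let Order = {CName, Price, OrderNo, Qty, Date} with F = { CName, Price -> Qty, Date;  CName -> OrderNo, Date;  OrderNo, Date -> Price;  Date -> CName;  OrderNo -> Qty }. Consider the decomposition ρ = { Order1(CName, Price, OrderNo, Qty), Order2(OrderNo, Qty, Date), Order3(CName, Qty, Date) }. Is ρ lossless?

Yes

Chase test. Columns are CName, Price, OrderNo, Qty, Date; row i has aⱼ where attribute j ∈ Orderi, else bᵢⱼ.
Initial tableau (one row per fragment):
  row 1: a1 a2 a3 a4 b15
  row 2: b21 b22 a3 a4 a5
  row 3: a1 b32 b33 a4 a5
Rows 1 and 3 agree on CName; apply CName→OrderNo, Date and equate their OrderNo, Date entries.
Rows 1 and 2 agree on OrderNo, Date; apply OrderNo, Date→Price and equate their Price entries.
Rows 1 and 3 agree on OrderNo, Date; apply OrderNo, Date→Price and equate their Price entries.
Rows 1 and 2 agree on Date; apply Date→CName and equate their CName entries.
Row 1 is now all distinguished symbols — the join is lossless.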